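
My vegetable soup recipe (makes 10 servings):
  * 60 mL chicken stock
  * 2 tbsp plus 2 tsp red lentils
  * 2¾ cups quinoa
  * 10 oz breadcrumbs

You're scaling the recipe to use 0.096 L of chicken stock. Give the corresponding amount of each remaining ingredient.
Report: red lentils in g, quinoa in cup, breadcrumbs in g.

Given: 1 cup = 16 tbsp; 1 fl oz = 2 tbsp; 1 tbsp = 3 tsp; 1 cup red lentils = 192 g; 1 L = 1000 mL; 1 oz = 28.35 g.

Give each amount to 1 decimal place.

red lentils: 51.2 g; quinoa: 4.4 cup; breadcrumbs: 453.6 g

The original recipe has 0.06 L of chicken stock, so the scaling factor is 0.096 ÷ 0.06 = 8/5 = 1.6.
red lentils: (2 tbsp + 2 tsp = 8/3 tbsp) × 8/5 ÷ 16 tbsp/cup × 192 g/cup = 51.2 g
quinoa: 2.75 cup × 8/5 = 4.4 cup
breadcrumbs: 10 oz × 8/5 × 28.35 g/oz = 453.6 g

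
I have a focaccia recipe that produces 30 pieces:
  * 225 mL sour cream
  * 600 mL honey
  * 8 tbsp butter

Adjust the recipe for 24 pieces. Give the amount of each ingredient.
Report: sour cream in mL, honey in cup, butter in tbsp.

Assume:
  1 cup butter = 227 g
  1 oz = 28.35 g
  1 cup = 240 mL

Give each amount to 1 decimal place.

sour cream: 180.0 mL; honey: 2.0 cup; butter: 6.4 tbsp

Scaling factor: 24/30 = 4/5 = 0.8.
sour cream: 225 mL × 4/5 = 180.0 mL
honey: 600 mL × 4/5 ÷ 240 mL/cup = 2.0 cup
butter: 8 tbsp × 4/5 = 6.4 tbsp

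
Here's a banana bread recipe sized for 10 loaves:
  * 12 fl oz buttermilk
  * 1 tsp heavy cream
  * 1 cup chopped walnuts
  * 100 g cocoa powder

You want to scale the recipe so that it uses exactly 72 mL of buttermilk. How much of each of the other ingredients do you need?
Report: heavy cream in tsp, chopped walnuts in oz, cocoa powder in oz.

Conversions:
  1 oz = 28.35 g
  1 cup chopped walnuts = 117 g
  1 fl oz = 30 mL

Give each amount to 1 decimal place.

The original recipe has 360 mL of buttermilk, so the scaling factor is 72 ÷ 360 = 1/5 = 0.2.
heavy cream: 1 tsp × 1/5 = 0.2 tsp
chopped walnuts: 1 cup × 1/5 × 117 g/cup ÷ 28.35 g/oz ≈ 0.8 oz
cocoa powder: 100 g × 1/5 ÷ 28.35 g/oz ≈ 0.7 oz

heavy cream: 0.2 tsp; chopped walnuts: 0.8 oz; cocoa powder: 0.7 oz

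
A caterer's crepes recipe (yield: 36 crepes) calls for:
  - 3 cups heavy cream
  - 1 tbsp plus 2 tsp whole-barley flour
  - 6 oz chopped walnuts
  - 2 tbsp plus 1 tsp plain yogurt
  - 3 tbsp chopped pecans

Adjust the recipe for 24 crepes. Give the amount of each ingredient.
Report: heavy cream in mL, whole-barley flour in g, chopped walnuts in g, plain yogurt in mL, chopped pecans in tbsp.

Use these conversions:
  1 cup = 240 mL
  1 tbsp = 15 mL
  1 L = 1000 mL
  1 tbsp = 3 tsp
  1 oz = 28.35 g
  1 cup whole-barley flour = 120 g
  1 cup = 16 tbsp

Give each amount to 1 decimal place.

heavy cream: 480.0 mL; whole-barley flour: 8.3 g; chopped walnuts: 113.4 g; plain yogurt: 23.3 mL; chopped pecans: 2.0 tbsp

Scaling factor: 24/36 = 2/3.
heavy cream: 3 cup × 2/3 × 240 mL/cup = 480.0 mL
whole-barley flour: (1 tbsp + 2 tsp = 5/3 tbsp) × 2/3 ÷ 16 tbsp/cup × 120 g/cup ≈ 8.3 g
chopped walnuts: 6 oz × 2/3 × 28.35 g/oz = 113.4 g
plain yogurt: (2 tbsp + 1 tsp = 7/3 tbsp) × 2/3 × 15 mL/tbsp ≈ 23.3 mL
chopped pecans: 3 tbsp × 2/3 = 2.0 tbsp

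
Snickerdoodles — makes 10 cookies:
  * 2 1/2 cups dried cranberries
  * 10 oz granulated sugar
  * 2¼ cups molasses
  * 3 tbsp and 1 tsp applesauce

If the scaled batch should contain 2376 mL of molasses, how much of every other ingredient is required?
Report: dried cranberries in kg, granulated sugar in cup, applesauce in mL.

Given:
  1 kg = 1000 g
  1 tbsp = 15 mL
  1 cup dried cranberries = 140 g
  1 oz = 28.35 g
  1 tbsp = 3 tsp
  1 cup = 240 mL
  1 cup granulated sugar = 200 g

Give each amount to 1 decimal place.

dried cranberries: 1.5 kg; granulated sugar: 6.2 cup; applesauce: 220.0 mL

The original recipe has 540 mL of molasses, so the scaling factor is 2376 ÷ 540 = 22/5 = 4.4.
dried cranberries: 2.5 cup × 22/5 × 140 g/cup ÷ 1000 g/kg ≈ 1.5 kg
granulated sugar: 10 oz × 22/5 × 28.35 g/oz ÷ 200 g/cup ≈ 6.2 cup
applesauce: (3 tbsp + 1 tsp = 10/3 tbsp) × 22/5 × 15 mL/tbsp = 220.0 mL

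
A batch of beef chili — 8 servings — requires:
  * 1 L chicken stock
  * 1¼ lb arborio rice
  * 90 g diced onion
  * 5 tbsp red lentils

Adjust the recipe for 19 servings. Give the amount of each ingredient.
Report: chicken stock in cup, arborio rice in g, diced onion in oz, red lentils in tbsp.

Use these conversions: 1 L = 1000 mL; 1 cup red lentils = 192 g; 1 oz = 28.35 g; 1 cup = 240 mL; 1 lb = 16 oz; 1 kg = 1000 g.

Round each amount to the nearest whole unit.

Scaling factor: 19/8 = 2.375.
chicken stock: 1 L × 19/8 × 1000 mL/L ÷ 240 mL/cup ≈ 10 cup
arborio rice: 1.25 lb × 19/8 × 16 oz/lb × 28.35 g/oz ≈ 1347 g
diced onion: 90 g × 19/8 ÷ 28.35 g/oz ≈ 8 oz
red lentils: 5 tbsp × 19/8 ≈ 12 tbsp

chicken stock: 10 cup; arborio rice: 1347 g; diced onion: 8 oz; red lentils: 12 tbsp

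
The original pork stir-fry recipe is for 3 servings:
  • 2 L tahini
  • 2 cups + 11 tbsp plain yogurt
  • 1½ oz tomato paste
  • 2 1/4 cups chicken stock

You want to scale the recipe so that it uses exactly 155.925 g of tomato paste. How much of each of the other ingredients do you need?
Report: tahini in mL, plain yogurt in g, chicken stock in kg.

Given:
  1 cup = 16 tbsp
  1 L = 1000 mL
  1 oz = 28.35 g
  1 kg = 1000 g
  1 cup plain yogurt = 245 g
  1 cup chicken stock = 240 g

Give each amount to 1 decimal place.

The original recipe has 42.525 g of tomato paste, so the scaling factor is 155.925 ÷ 42.525 = 11/3.
tahini: 2 L × 11/3 × 1000 mL/L ≈ 7333.3 mL
plain yogurt: (2 cup + 11 tbsp = 2.6875 cup) × 11/3 × 245 g/cup ≈ 2414.3 g
chicken stock: 2.25 cup × 11/3 × 240 g/cup ÷ 1000 g/kg ≈ 2.0 kg

tahini: 7333.3 mL; plain yogurt: 2414.3 g; chicken stock: 2.0 kg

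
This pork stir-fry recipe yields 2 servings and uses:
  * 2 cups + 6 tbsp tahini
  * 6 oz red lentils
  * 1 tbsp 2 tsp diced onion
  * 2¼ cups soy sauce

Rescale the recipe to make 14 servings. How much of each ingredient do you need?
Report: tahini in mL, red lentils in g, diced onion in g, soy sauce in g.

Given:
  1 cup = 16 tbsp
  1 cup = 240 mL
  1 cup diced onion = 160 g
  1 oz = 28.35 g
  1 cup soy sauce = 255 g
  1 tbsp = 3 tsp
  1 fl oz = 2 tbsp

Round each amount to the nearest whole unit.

Scaling factor: 14/2 = 7.
tahini: (2 cup + 6 tbsp = 2.375 cup) × 7 × 240 mL/cup = 3990 mL
red lentils: 6 oz × 7 × 28.35 g/oz ≈ 1191 g
diced onion: (1 tbsp + 2 tsp = 5/3 tbsp) × 7 ÷ 16 tbsp/cup × 160 g/cup ≈ 117 g
soy sauce: 2.25 cup × 7 × 255 g/cup ≈ 4016 g

tahini: 3990 mL; red lentils: 1191 g; diced onion: 117 g; soy sauce: 4016 g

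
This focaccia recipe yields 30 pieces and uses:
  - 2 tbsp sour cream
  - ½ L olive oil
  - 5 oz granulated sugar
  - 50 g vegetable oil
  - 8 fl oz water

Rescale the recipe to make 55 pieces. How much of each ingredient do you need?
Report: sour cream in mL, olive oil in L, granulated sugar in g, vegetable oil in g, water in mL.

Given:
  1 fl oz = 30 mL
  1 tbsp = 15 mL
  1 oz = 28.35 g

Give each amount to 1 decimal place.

sour cream: 55.0 mL; olive oil: 0.9 L; granulated sugar: 259.9 g; vegetable oil: 91.7 g; water: 440.0 mL

Scaling factor: 55/30 = 11/6.
sour cream: 2 tbsp × 11/6 × 15 mL/tbsp = 55.0 mL
olive oil: 0.5 L × 11/6 ≈ 0.9 L
granulated sugar: 5 oz × 11/6 × 28.35 g/oz ≈ 259.9 g
vegetable oil: 50 g × 11/6 ≈ 91.7 g
water: 8 fl oz × 11/6 × 30 mL/fl oz = 440.0 mL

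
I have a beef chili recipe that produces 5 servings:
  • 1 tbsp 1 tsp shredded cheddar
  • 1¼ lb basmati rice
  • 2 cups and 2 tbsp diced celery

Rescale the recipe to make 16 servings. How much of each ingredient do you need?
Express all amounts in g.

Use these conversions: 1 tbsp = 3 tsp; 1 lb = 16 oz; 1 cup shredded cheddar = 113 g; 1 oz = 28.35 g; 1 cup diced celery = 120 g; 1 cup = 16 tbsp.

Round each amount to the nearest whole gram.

Scaling factor: 16/5 = 3.2.
shredded cheddar: (1 tbsp + 1 tsp = 4/3 tbsp) × 16/5 ÷ 16 tbsp/cup × 113 g/cup ≈ 30 g
basmati rice: 1.25 lb × 16/5 × 16 oz/lb × 28.35 g/oz ≈ 1814 g
diced celery: (2 cup + 2 tbsp = 2.125 cup) × 16/5 × 120 g/cup = 816 g

shredded cheddar: 30 g; basmati rice: 1814 g; diced celery: 816 g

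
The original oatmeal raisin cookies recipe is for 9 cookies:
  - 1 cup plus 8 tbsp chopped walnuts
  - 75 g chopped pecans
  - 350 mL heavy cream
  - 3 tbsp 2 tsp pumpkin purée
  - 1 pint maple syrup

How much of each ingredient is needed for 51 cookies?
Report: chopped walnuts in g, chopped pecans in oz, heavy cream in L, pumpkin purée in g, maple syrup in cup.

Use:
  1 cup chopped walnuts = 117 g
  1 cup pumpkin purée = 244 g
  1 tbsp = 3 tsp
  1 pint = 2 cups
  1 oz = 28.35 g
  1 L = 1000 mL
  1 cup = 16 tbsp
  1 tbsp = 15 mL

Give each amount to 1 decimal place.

Scaling factor: 51/9 = 17/3.
chopped walnuts: (1 cup + 8 tbsp = 1.5 cup) × 17/3 × 117 g/cup = 994.5 g
chopped pecans: 75 g × 17/3 ÷ 28.35 g/oz ≈ 15.0 oz
heavy cream: 350 mL × 17/3 ÷ 1000 mL/L ≈ 2.0 L
pumpkin purée: (3 tbsp + 2 tsp = 11/3 tbsp) × 17/3 ÷ 16 tbsp/cup × 244 g/cup ≈ 316.9 g
maple syrup: 1 pint × 17/3 × 2 cup/pint ≈ 11.3 cup

chopped walnuts: 994.5 g; chopped pecans: 15.0 oz; heavy cream: 2.0 L; pumpkin purée: 316.9 g; maple syrup: 11.3 cup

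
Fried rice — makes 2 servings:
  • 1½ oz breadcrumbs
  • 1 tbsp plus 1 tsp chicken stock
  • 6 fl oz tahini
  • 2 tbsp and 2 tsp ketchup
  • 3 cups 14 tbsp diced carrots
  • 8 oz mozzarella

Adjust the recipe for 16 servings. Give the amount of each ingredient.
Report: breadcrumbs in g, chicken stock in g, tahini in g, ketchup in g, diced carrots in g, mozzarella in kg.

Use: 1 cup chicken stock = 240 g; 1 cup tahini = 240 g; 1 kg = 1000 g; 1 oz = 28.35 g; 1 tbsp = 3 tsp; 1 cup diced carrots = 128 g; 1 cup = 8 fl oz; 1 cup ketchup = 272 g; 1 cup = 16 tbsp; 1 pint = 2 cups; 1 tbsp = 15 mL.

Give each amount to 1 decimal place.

breadcrumbs: 340.2 g; chicken stock: 160.0 g; tahini: 1440.0 g; ketchup: 362.7 g; diced carrots: 3968.0 g; mozzarella: 1.8 kg

Scaling factor: 16/2 = 8.
breadcrumbs: 1.5 oz × 8 × 28.35 g/oz = 340.2 g
chicken stock: (1 tbsp + 1 tsp = 4/3 tbsp) × 8 ÷ 16 tbsp/cup × 240 g/cup = 160.0 g
tahini: 6 fl oz × 8 ÷ 8 fl oz/cup × 240 g/cup = 1440.0 g
ketchup: (2 tbsp + 2 tsp = 8/3 tbsp) × 8 ÷ 16 tbsp/cup × 272 g/cup ≈ 362.7 g
diced carrots: (3 cup + 14 tbsp = 3.875 cup) × 8 × 128 g/cup = 3968.0 g
mozzarella: 8 oz × 8 × 28.35 g/oz ÷ 1000 g/kg ≈ 1.8 kg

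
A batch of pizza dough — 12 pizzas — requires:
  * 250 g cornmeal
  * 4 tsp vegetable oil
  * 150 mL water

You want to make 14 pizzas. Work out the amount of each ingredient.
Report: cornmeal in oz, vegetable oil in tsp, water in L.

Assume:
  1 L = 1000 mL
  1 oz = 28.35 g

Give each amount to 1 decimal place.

cornmeal: 10.3 oz; vegetable oil: 4.7 tsp; water: 0.2 L

Scaling factor: 14/12 = 7/6.
cornmeal: 250 g × 7/6 ÷ 28.35 g/oz ≈ 10.3 oz
vegetable oil: 4 tsp × 7/6 ≈ 4.7 tsp
water: 150 mL × 7/6 ÷ 1000 mL/L ≈ 0.2 L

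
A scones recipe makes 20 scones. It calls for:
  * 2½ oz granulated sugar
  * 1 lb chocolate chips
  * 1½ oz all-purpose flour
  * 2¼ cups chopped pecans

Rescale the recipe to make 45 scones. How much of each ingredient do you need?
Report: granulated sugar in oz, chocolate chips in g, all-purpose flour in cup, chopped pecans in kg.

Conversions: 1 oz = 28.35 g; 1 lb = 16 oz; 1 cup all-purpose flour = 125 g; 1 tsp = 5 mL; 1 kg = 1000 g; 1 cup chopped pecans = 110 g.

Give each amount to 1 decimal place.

granulated sugar: 5.6 oz; chocolate chips: 1020.6 g; all-purpose flour: 0.8 cup; chopped pecans: 0.6 kg

Scaling factor: 45/20 = 9/4 = 2.25.
granulated sugar: 2.5 oz × 9/4 ≈ 5.6 oz
chocolate chips: 1 lb × 9/4 × 16 oz/lb × 28.35 g/oz = 1020.6 g
all-purpose flour: 1.5 oz × 9/4 × 28.35 g/oz ÷ 125 g/cup ≈ 0.8 cup
chopped pecans: 2.25 cup × 9/4 × 110 g/cup ÷ 1000 g/kg ≈ 0.6 kg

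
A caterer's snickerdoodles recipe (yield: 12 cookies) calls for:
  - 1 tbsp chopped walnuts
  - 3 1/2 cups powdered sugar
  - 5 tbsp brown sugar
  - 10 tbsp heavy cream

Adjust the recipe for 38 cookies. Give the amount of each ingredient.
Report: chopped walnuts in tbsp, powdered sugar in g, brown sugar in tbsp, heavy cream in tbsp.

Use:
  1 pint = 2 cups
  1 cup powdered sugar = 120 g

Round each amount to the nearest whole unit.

chopped walnuts: 3 tbsp; powdered sugar: 1330 g; brown sugar: 16 tbsp; heavy cream: 32 tbsp

Scaling factor: 38/12 = 19/6.
chopped walnuts: 1 tbsp × 19/6 ≈ 3 tbsp
powdered sugar: 3.5 cup × 19/6 × 120 g/cup = 1330 g
brown sugar: 5 tbsp × 19/6 ≈ 16 tbsp
heavy cream: 10 tbsp × 19/6 ≈ 32 tbsp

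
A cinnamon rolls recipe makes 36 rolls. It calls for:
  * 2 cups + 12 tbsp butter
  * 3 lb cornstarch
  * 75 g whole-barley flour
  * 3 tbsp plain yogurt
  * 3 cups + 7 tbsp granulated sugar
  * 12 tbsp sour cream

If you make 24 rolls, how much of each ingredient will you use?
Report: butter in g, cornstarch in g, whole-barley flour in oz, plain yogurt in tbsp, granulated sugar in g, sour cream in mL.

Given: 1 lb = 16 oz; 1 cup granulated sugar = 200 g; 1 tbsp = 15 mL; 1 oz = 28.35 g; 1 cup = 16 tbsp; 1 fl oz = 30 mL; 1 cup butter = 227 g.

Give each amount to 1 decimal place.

butter: 416.2 g; cornstarch: 907.2 g; whole-barley flour: 1.8 oz; plain yogurt: 2.0 tbsp; granulated sugar: 458.3 g; sour cream: 120.0 mL

Scaling factor: 24/36 = 2/3.
butter: (2 cup + 12 tbsp = 2.75 cup) × 2/3 × 227 g/cup ≈ 416.2 g
cornstarch: 3 lb × 2/3 × 16 oz/lb × 28.35 g/oz = 907.2 g
whole-barley flour: 75 g × 2/3 ÷ 28.35 g/oz ≈ 1.8 oz
plain yogurt: 3 tbsp × 2/3 = 2.0 tbsp
granulated sugar: (3 cup + 7 tbsp = 3.4375 cup) × 2/3 × 200 g/cup ≈ 458.3 g
sour cream: 12 tbsp × 2/3 × 15 mL/tbsp = 120.0 mL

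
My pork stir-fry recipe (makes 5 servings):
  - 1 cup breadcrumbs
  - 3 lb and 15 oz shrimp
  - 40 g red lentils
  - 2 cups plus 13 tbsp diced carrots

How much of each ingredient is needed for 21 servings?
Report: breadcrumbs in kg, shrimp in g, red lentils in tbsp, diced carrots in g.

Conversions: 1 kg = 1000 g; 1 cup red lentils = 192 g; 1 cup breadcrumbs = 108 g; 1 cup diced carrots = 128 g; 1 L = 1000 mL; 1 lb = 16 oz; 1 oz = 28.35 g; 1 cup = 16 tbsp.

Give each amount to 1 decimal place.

Scaling factor: 21/5 = 4.2.
breadcrumbs: 1 cup × 21/5 × 108 g/cup ÷ 1000 g/kg ≈ 0.5 kg
shrimp: (3 lb + 15 oz = 3.9375 lb) × 21/5 × 16 oz/lb × 28.35 g/oz ≈ 7501.4 g
red lentils: 40 g × 21/5 ÷ 192 g/cup × 16 tbsp/cup = 14.0 tbsp
diced carrots: (2 cup + 13 tbsp = 2.8125 cup) × 21/5 × 128 g/cup = 1512.0 g

breadcrumbs: 0.5 kg; shrimp: 7501.4 g; red lentils: 14.0 tbsp; diced carrots: 1512.0 g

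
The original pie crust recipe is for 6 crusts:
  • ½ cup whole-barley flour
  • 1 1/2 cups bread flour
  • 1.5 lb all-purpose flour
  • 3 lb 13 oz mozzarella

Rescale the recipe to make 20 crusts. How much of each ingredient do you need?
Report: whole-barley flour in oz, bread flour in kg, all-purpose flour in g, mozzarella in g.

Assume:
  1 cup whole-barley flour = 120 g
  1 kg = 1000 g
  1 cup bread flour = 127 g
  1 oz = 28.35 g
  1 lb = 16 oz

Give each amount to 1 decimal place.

whole-barley flour: 7.1 oz; bread flour: 0.6 kg; all-purpose flour: 2268.0 g; mozzarella: 5764.5 g

Scaling factor: 20/6 = 10/3.
whole-barley flour: 0.5 cup × 10/3 × 120 g/cup ÷ 28.35 g/oz ≈ 7.1 oz
bread flour: 1.5 cup × 10/3 × 127 g/cup ÷ 1000 g/kg ≈ 0.6 kg
all-purpose flour: 1.5 lb × 10/3 × 16 oz/lb × 28.35 g/oz = 2268.0 g
mozzarella: (3 lb + 13 oz = 3.8125 lb) × 10/3 × 16 oz/lb × 28.35 g/oz = 5764.5 g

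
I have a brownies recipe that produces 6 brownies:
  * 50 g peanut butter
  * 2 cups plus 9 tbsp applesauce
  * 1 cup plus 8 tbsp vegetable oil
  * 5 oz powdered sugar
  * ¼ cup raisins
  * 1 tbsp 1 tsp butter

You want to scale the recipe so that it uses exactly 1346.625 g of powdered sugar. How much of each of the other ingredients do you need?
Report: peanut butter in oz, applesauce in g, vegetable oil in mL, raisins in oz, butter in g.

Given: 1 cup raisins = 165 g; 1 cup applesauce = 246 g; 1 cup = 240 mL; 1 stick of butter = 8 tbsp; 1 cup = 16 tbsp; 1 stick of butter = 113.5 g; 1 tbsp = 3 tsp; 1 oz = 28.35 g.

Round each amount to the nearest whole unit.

peanut butter: 17 oz; applesauce: 5989 g; vegetable oil: 3420 mL; raisins: 14 oz; butter: 180 g

The original recipe has 141.75 g of powdered sugar, so the scaling factor is 1346.625 ÷ 141.75 = 19/2 = 9.5.
peanut butter: 50 g × 19/2 ÷ 28.35 g/oz ≈ 17 oz
applesauce: (2 cup + 9 tbsp = 2.5625 cup) × 19/2 × 246 g/cup ≈ 5989 g
vegetable oil: (1 cup + 8 tbsp = 1.5 cup) × 19/2 × 240 mL/cup = 3420 mL
raisins: 0.25 cup × 19/2 × 165 g/cup ÷ 28.35 g/oz ≈ 14 oz
butter: (1 tbsp + 1 tsp = 4/3 tbsp) × 19/2 ÷ 8 tbsp/stick × 113.5 g/stick ≈ 180 g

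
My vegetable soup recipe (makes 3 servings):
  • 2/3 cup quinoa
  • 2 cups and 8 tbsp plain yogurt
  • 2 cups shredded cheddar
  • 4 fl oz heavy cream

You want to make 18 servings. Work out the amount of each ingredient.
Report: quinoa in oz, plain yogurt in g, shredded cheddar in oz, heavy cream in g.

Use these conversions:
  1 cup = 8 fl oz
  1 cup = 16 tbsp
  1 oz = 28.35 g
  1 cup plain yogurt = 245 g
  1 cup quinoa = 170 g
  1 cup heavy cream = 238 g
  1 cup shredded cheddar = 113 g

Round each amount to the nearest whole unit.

quinoa: 24 oz; plain yogurt: 3675 g; shredded cheddar: 48 oz; heavy cream: 714 g

Scaling factor: 18/3 = 6.
quinoa: 2/3 cup × 6 × 170 g/cup ÷ 28.35 g/oz ≈ 24 oz
plain yogurt: (2 cup + 8 tbsp = 2.5 cup) × 6 × 245 g/cup = 3675 g
shredded cheddar: 2 cup × 6 × 113 g/cup ÷ 28.35 g/oz ≈ 48 oz
heavy cream: 4 fl oz × 6 ÷ 8 fl oz/cup × 238 g/cup = 714 g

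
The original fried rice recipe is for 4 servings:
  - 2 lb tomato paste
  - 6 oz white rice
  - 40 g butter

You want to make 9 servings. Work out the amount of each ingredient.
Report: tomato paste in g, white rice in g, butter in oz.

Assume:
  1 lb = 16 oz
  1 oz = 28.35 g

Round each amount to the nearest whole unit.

Scaling factor: 9/4 = 2.25.
tomato paste: 2 lb × 9/4 × 16 oz/lb × 28.35 g/oz ≈ 2041 g
white rice: 6 oz × 9/4 × 28.35 g/oz ≈ 383 g
butter: 40 g × 9/4 ÷ 28.35 g/oz ≈ 3 oz

tomato paste: 2041 g; white rice: 383 g; butter: 3 oz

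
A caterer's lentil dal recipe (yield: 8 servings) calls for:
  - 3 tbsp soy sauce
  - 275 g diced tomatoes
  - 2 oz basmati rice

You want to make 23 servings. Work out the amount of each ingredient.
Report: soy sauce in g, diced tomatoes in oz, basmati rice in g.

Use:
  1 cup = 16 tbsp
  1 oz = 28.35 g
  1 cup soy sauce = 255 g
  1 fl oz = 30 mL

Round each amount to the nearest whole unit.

soy sauce: 137 g; diced tomatoes: 28 oz; basmati rice: 163 g

Scaling factor: 23/8 = 2.875.
soy sauce: 3 tbsp × 23/8 ÷ 16 tbsp/cup × 255 g/cup ≈ 137 g
diced tomatoes: 275 g × 23/8 ÷ 28.35 g/oz ≈ 28 oz
basmati rice: 2 oz × 23/8 × 28.35 g/oz ≈ 163 g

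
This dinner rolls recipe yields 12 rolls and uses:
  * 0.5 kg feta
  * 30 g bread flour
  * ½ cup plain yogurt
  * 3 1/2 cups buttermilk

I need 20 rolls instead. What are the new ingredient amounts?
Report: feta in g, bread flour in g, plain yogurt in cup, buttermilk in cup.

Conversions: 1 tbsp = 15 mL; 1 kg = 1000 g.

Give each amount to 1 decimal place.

Scaling factor: 20/12 = 5/3.
feta: 0.5 kg × 5/3 × 1000 g/kg ≈ 833.3 g
bread flour: 30 g × 5/3 = 50.0 g
plain yogurt: 0.5 cup × 5/3 ≈ 0.8 cup
buttermilk: 3.5 cup × 5/3 ≈ 5.8 cup

feta: 833.3 g; bread flour: 50.0 g; plain yogurt: 0.8 cup; buttermilk: 5.8 cup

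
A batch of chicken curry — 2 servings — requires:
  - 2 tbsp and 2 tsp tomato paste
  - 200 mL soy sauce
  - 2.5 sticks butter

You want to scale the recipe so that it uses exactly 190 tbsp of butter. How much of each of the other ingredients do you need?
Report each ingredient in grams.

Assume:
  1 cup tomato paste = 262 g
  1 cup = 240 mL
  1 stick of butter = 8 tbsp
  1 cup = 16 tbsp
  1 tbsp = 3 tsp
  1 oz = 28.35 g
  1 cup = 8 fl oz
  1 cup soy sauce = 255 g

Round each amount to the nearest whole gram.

tomato paste: 415 g; soy sauce: 2019 g

The original recipe has 20 tbsp of butter, so the scaling factor is 190 ÷ 20 = 19/2 = 9.5.
tomato paste: (2 tbsp + 2 tsp = 8/3 tbsp) × 19/2 ÷ 16 tbsp/cup × 262 g/cup ≈ 415 g
soy sauce: 200 mL × 19/2 ÷ 240 mL/cup × 255 g/cup ≈ 2019 g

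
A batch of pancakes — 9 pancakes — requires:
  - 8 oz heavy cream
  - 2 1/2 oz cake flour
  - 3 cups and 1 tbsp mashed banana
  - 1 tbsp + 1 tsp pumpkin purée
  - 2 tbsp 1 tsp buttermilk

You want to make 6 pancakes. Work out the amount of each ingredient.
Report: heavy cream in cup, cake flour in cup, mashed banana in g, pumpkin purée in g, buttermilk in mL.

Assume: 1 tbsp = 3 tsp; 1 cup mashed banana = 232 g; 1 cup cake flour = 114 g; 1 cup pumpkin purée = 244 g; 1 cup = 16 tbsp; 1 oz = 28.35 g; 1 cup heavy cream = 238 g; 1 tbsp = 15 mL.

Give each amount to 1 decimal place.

Scaling factor: 6/9 = 2/3.
heavy cream: 8 oz × 2/3 × 28.35 g/oz ÷ 238 g/cup ≈ 0.6 cup
cake flour: 2.5 oz × 2/3 × 28.35 g/oz ÷ 114 g/cup ≈ 0.4 cup
mashed banana: (3 cup + 1 tbsp = 3.0625 cup) × 2/3 × 232 g/cup ≈ 473.7 g
pumpkin purée: (1 tbsp + 1 tsp = 4/3 tbsp) × 2/3 ÷ 16 tbsp/cup × 244 g/cup ≈ 13.6 g
buttermilk: (2 tbsp + 1 tsp = 7/3 tbsp) × 2/3 × 15 mL/tbsp ≈ 23.3 mL

heavy cream: 0.6 cup; cake flour: 0.4 cup; mashed banana: 473.7 g; pumpkin purée: 13.6 g; buttermilk: 23.3 mL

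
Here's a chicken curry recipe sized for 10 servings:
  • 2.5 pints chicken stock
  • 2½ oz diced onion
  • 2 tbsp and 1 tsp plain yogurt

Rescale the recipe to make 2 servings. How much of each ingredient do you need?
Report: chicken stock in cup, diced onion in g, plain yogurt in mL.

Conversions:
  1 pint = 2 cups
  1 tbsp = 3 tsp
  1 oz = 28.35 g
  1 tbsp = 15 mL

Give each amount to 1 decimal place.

chicken stock: 1.0 cup; diced onion: 14.2 g; plain yogurt: 7.0 mL

Scaling factor: 2/10 = 1/5 = 0.2.
chicken stock: 2.5 pint × 1/5 × 2 cup/pint = 1.0 cup
diced onion: 2.5 oz × 1/5 × 28.35 g/oz ≈ 14.2 g
plain yogurt: (2 tbsp + 1 tsp = 7/3 tbsp) × 1/5 × 15 mL/tbsp = 7.0 mL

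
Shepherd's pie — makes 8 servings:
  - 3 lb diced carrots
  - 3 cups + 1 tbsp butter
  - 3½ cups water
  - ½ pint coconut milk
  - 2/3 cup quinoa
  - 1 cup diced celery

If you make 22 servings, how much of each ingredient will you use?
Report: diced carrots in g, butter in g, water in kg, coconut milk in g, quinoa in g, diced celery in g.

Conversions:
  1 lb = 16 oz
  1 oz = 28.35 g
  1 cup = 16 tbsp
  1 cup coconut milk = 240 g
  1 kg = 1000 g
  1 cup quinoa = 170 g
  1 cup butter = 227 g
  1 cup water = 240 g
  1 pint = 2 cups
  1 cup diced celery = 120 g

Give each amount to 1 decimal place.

diced carrots: 3742.2 g; butter: 1911.8 g; water: 2.3 kg; coconut milk: 660.0 g; quinoa: 311.7 g; diced celery: 330.0 g

Scaling factor: 22/8 = 11/4 = 2.75.
diced carrots: 3 lb × 11/4 × 16 oz/lb × 28.35 g/oz = 3742.2 g
butter: (3 cup + 1 tbsp = 3.0625 cup) × 11/4 × 227 g/cup ≈ 1911.8 g
water: 3.5 cup × 11/4 × 240 g/cup ÷ 1000 g/kg ≈ 2.3 kg
coconut milk: 0.5 pint × 11/4 × 2 cup/pint × 240 g/cup = 660.0 g
quinoa: 2/3 cup × 11/4 × 170 g/cup ≈ 311.7 g
diced celery: 1 cup × 11/4 × 120 g/cup = 330.0 g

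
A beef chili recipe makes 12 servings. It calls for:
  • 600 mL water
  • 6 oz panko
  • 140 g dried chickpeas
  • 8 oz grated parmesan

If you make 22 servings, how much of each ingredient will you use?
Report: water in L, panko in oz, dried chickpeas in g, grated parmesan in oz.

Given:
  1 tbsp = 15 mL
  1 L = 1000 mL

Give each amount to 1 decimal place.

Scaling factor: 22/12 = 11/6.
water: 600 mL × 11/6 ÷ 1000 mL/L = 1.1 L
panko: 6 oz × 11/6 = 11.0 oz
dried chickpeas: 140 g × 11/6 ≈ 256.7 g
grated parmesan: 8 oz × 11/6 ≈ 14.7 oz

water: 1.1 L; panko: 11.0 oz; dried chickpeas: 256.7 g; grated parmesan: 14.7 oz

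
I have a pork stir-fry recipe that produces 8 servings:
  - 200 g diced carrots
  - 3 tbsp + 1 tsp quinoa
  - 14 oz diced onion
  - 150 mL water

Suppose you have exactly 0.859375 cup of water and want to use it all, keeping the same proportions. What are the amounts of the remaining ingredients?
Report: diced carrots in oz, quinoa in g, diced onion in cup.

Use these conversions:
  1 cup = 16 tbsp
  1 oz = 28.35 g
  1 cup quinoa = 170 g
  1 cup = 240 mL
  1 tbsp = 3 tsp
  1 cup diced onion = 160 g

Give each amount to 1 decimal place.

The original recipe has 0.625 cup of water, so the scaling factor is 0.859375 ÷ 0.625 = 11/8 = 1.375.
diced carrots: 200 g × 11/8 ÷ 28.35 g/oz ≈ 9.7 oz
quinoa: (3 tbsp + 1 tsp = 10/3 tbsp) × 11/8 ÷ 16 tbsp/cup × 170 g/cup ≈ 48.7 g
diced onion: 14 oz × 11/8 × 28.35 g/oz ÷ 160 g/cup ≈ 3.4 cup

diced carrots: 9.7 oz; quinoa: 48.7 g; diced onion: 3.4 cup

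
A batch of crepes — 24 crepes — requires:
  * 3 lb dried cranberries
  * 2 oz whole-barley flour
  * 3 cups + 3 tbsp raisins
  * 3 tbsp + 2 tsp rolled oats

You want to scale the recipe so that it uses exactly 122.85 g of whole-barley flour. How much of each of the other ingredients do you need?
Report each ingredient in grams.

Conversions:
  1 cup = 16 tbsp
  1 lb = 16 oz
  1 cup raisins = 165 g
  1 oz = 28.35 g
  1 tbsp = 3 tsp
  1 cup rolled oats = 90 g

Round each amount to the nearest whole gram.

The original recipe has 56.7 g of whole-barley flour, so the scaling factor is 122.85 ÷ 56.7 = 13/6.
dried cranberries: 3 lb × 13/6 × 16 oz/lb × 28.35 g/oz ≈ 2948 g
raisins: (3 cup + 3 tbsp = 3.1875 cup) × 13/6 × 165 g/cup ≈ 1140 g
rolled oats: (3 tbsp + 2 tsp = 11/3 tbsp) × 13/6 ÷ 16 tbsp/cup × 90 g/cup ≈ 45 g

dried cranberries: 2948 g; raisins: 1140 g; rolled oats: 45 g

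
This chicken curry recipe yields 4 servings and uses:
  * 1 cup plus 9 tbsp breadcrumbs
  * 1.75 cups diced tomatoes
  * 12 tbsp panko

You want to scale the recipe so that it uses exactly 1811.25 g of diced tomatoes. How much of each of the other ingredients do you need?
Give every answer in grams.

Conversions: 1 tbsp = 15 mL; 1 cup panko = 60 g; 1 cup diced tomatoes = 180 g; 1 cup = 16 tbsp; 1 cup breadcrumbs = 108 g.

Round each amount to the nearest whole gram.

breadcrumbs: 970 g; panko: 259 g

The original recipe has 315 g of diced tomatoes, so the scaling factor is 1811.25 ÷ 315 = 23/4 = 5.75.
breadcrumbs: (1 cup + 9 tbsp = 1.5625 cup) × 23/4 × 108 g/cup ≈ 970 g
panko: 12 tbsp × 23/4 ÷ 16 tbsp/cup × 60 g/cup ≈ 259 g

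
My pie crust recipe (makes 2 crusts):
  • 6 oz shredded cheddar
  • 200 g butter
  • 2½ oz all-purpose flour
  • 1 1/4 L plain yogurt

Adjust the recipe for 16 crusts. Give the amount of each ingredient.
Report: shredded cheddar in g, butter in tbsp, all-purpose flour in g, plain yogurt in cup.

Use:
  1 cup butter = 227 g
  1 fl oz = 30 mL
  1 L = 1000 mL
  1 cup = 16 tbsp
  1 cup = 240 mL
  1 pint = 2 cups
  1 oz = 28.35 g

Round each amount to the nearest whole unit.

Scaling factor: 16/2 = 8.
shredded cheddar: 6 oz × 8 × 28.35 g/oz ≈ 1361 g
butter: 200 g × 8 ÷ 227 g/cup × 16 tbsp/cup ≈ 113 tbsp
all-purpose flour: 2.5 oz × 8 × 28.35 g/oz = 567 g
plain yogurt: 1.25 L × 8 × 1000 mL/L ÷ 240 mL/cup ≈ 42 cup

shredded cheddar: 1361 g; butter: 113 tbsp; all-purpose flour: 567 g; plain yogurt: 42 cup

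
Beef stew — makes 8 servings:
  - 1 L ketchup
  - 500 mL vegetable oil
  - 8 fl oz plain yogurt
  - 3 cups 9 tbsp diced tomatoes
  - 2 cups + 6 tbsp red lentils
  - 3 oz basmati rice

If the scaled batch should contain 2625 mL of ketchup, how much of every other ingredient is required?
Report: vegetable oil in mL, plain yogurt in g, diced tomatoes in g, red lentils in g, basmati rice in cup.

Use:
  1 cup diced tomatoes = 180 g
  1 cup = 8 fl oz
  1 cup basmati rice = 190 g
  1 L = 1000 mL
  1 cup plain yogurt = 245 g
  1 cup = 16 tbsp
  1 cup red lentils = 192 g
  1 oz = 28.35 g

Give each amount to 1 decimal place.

vegetable oil: 1312.5 mL; plain yogurt: 643.1 g; diced tomatoes: 1683.3 g; red lentils: 1197.0 g; basmati rice: 1.2 cup

The original recipe has 1000 mL of ketchup, so the scaling factor is 2625 ÷ 1000 = 21/8 = 2.625.
vegetable oil: 500 mL × 21/8 = 1312.5 mL
plain yogurt: 8 fl oz × 21/8 ÷ 8 fl oz/cup × 245 g/cup ≈ 643.1 g
diced tomatoes: (3 cup + 9 tbsp = 3.5625 cup) × 21/8 × 180 g/cup ≈ 1683.3 g
red lentils: (2 cup + 6 tbsp = 2.375 cup) × 21/8 × 192 g/cup = 1197.0 g
basmati rice: 3 oz × 21/8 × 28.35 g/oz ÷ 190 g/cup ≈ 1.2 cup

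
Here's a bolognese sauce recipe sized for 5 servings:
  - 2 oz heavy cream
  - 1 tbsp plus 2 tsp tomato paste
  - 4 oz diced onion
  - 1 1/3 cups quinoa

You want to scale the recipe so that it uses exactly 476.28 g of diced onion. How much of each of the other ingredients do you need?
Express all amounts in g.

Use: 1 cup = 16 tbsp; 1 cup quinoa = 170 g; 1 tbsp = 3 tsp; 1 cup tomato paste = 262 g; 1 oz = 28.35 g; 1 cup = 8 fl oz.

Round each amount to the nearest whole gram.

The original recipe has 113.4 g of diced onion, so the scaling factor is 476.28 ÷ 113.4 = 21/5 = 4.2.
heavy cream: 2 oz × 21/5 × 28.35 g/oz ≈ 238 g
tomato paste: (1 tbsp + 2 tsp = 5/3 tbsp) × 21/5 ÷ 16 tbsp/cup × 262 g/cup ≈ 115 g
quinoa: 4/3 cup × 21/5 × 170 g/cup = 952 g

heavy cream: 238 g; tomato paste: 115 g; quinoa: 952 g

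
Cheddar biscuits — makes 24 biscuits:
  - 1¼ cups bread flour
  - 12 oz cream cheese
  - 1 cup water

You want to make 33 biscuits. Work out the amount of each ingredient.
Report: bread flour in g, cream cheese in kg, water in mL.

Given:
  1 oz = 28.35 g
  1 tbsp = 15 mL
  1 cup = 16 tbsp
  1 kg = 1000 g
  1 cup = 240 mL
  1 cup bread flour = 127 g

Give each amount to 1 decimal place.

Scaling factor: 33/24 = 11/8 = 1.375.
bread flour: 1.25 cup × 11/8 × 127 g/cup ≈ 218.3 g
cream cheese: 12 oz × 11/8 × 28.35 g/oz ÷ 1000 g/kg ≈ 0.5 kg
water: 1 cup × 11/8 × 240 mL/cup = 330.0 mL

bread flour: 218.3 g; cream cheese: 0.5 kg; water: 330.0 mL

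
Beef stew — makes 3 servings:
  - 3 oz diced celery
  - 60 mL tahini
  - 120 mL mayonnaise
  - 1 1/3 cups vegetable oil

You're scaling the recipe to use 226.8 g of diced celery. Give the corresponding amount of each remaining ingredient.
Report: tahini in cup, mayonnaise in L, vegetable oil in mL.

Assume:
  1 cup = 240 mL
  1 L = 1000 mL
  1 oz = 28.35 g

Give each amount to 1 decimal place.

The original recipe has 85.05 g of diced celery, so the scaling factor is 226.8 ÷ 85.05 = 8/3.
tahini: 60 mL × 8/3 ÷ 240 mL/cup ≈ 0.7 cup
mayonnaise: 120 mL × 8/3 ÷ 1000 mL/L ≈ 0.3 L
vegetable oil: 4/3 cup × 8/3 × 240 mL/cup ≈ 853.3 mL

tahini: 0.7 cup; mayonnaise: 0.3 L; vegetable oil: 853.3 mL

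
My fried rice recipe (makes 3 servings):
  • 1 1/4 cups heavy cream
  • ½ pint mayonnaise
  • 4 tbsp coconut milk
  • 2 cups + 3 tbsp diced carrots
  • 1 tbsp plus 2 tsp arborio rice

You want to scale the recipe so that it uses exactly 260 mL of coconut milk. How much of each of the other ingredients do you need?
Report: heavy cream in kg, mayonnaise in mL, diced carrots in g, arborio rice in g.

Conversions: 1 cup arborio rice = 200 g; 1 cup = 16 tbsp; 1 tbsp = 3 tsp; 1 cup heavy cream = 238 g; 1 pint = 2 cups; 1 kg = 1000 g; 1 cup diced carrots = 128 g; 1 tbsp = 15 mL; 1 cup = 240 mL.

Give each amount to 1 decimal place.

heavy cream: 1.3 kg; mayonnaise: 1040.0 mL; diced carrots: 1213.3 g; arborio rice: 90.3 g

The original recipe has 60 mL of coconut milk, so the scaling factor is 260 ÷ 60 = 13/3.
heavy cream: 1.25 cup × 13/3 × 238 g/cup ÷ 1000 g/kg ≈ 1.3 kg
mayonnaise: 0.5 pint × 13/3 × 2 cup/pint × 240 mL/cup = 1040.0 mL
diced carrots: (2 cup + 3 tbsp = 2.1875 cup) × 13/3 × 128 g/cup ≈ 1213.3 g
arborio rice: (1 tbsp + 2 tsp = 5/3 tbsp) × 13/3 ÷ 16 tbsp/cup × 200 g/cup ≈ 90.3 g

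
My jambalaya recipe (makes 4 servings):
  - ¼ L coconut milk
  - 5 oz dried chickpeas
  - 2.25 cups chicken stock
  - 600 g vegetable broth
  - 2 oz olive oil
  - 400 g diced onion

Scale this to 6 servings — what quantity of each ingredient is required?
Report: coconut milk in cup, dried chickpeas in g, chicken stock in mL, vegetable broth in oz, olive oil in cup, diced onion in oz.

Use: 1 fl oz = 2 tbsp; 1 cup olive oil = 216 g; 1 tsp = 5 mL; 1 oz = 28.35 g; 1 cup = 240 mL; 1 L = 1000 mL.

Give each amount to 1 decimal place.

Scaling factor: 6/4 = 3/2 = 1.5.
coconut milk: 0.25 L × 3/2 × 1000 mL/L ÷ 240 mL/cup ≈ 1.6 cup
dried chickpeas: 5 oz × 3/2 × 28.35 g/oz ≈ 212.6 g
chicken stock: 2.25 cup × 3/2 × 240 mL/cup = 810.0 mL
vegetable broth: 600 g × 3/2 ÷ 28.35 g/oz ≈ 31.7 oz
olive oil: 2 oz × 3/2 × 28.35 g/oz ÷ 216 g/cup ≈ 0.4 cup
diced onion: 400 g × 3/2 ÷ 28.35 g/oz ≈ 21.2 oz

coconut milk: 1.6 cup; dried chickpeas: 212.6 g; chicken stock: 810.0 mL; vegetable broth: 31.7 oz; olive oil: 0.4 cup; diced onion: 21.2 oz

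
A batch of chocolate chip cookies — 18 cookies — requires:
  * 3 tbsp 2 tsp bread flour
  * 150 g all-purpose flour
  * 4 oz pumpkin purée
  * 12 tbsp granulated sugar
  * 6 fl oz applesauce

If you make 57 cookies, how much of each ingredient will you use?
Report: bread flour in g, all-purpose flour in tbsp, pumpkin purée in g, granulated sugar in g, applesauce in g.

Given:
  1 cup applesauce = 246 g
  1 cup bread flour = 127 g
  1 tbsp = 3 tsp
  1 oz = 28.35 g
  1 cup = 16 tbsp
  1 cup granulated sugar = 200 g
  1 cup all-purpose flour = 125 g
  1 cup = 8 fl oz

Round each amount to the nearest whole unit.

bread flour: 92 g; all-purpose flour: 61 tbsp; pumpkin purée: 359 g; granulated sugar: 475 g; applesauce: 584 g

Scaling factor: 57/18 = 19/6.
bread flour: (3 tbsp + 2 tsp = 11/3 tbsp) × 19/6 ÷ 16 tbsp/cup × 127 g/cup ≈ 92 g
all-purpose flour: 150 g × 19/6 ÷ 125 g/cup × 16 tbsp/cup ≈ 61 tbsp
pumpkin purée: 4 oz × 19/6 × 28.35 g/oz ≈ 359 g
granulated sugar: 12 tbsp × 19/6 ÷ 16 tbsp/cup × 200 g/cup = 475 g
applesauce: 6 fl oz × 19/6 ÷ 8 fl oz/cup × 246 g/cup ≈ 584 g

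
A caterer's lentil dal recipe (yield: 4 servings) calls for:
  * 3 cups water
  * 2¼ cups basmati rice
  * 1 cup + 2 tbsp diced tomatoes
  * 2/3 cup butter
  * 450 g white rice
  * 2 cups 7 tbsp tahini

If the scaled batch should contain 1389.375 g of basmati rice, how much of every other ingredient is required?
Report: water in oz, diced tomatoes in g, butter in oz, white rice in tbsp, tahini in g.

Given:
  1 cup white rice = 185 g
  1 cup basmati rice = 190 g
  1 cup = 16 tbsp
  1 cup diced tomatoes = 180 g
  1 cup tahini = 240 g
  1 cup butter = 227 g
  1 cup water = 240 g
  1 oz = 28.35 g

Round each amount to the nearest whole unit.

The original recipe has 427.5 g of basmati rice, so the scaling factor is 1389.375 ÷ 427.5 = 13/4 = 3.25.
water: 3 cup × 13/4 × 240 g/cup ÷ 28.35 g/oz ≈ 83 oz
diced tomatoes: (1 cup + 2 tbsp = 1.125 cup) × 13/4 × 180 g/cup ≈ 658 g
butter: 2/3 cup × 13/4 × 227 g/cup ÷ 28.35 g/oz ≈ 17 oz
white rice: 450 g × 13/4 ÷ 185 g/cup × 16 tbsp/cup ≈ 126 tbsp
tahini: (2 cup + 7 tbsp = 2.4375 cup) × 13/4 × 240 g/cup ≈ 1901 g

water: 83 oz; diced tomatoes: 658 g; butter: 17 oz; white rice: 126 tbsp; tahini: 1901 g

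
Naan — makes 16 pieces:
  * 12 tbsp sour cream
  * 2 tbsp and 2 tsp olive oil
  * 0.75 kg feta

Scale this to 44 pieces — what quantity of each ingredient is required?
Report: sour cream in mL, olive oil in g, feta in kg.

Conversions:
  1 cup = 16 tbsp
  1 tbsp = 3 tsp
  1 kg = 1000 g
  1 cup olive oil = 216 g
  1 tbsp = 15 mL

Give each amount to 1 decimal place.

Scaling factor: 44/16 = 11/4 = 2.75.
sour cream: 12 tbsp × 11/4 × 15 mL/tbsp = 495.0 mL
olive oil: (2 tbsp + 2 tsp = 8/3 tbsp) × 11/4 ÷ 16 tbsp/cup × 216 g/cup = 99.0 g
feta: 0.75 kg × 11/4 ≈ 2.1 kg

sour cream: 495.0 mL; olive oil: 99.0 g; feta: 2.1 kg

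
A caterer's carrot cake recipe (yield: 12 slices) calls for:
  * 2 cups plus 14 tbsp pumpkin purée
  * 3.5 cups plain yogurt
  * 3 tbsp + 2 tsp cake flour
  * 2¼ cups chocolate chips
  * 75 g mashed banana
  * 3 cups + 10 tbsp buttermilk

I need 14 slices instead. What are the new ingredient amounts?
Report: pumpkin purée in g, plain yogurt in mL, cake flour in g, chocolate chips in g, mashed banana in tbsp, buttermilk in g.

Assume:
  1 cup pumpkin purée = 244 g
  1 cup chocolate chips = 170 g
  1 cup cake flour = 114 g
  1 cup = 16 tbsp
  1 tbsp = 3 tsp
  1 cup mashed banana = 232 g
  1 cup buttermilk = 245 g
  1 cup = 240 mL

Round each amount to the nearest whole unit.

Scaling factor: 14/12 = 7/6.
pumpkin purée: (2 cup + 14 tbsp = 2.875 cup) × 7/6 × 244 g/cup ≈ 818 g
plain yogurt: 3.5 cup × 7/6 × 240 mL/cup = 980 mL
cake flour: (3 tbsp + 2 tsp = 11/3 tbsp) × 7/6 ÷ 16 tbsp/cup × 114 g/cup ≈ 30 g
chocolate chips: 2.25 cup × 7/6 × 170 g/cup ≈ 446 g
mashed banana: 75 g × 7/6 ÷ 232 g/cup × 16 tbsp/cup ≈ 6 tbsp
buttermilk: (3 cup + 10 tbsp = 3.625 cup) × 7/6 × 245 g/cup ≈ 1036 g

pumpkin purée: 818 g; plain yogurt: 980 mL; cake flour: 30 g; chocolate chips: 446 g; mashed banana: 6 tbsp; buttermilk: 1036 g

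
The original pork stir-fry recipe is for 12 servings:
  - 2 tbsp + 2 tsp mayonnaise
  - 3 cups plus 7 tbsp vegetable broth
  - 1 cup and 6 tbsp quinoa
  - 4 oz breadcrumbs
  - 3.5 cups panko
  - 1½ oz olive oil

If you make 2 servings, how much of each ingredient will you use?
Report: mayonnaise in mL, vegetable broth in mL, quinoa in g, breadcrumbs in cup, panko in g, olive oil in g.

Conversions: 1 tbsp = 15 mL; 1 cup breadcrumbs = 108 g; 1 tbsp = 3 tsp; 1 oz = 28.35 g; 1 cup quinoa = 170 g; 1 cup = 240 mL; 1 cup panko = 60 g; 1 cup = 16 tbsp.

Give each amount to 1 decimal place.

Scaling factor: 2/12 = 1/6.
mayonnaise: (2 tbsp + 2 tsp = 8/3 tbsp) × 1/6 × 15 mL/tbsp ≈ 6.7 mL
vegetable broth: (3 cup + 7 tbsp = 3.4375 cup) × 1/6 × 240 mL/cup = 137.5 mL
quinoa: (1 cup + 6 tbsp = 1.375 cup) × 1/6 × 170 g/cup ≈ 39.0 g
breadcrumbs: 4 oz × 1/6 × 28.35 g/oz ÷ 108 g/cup ≈ 0.2 cup
panko: 3.5 cup × 1/6 × 60 g/cup = 35.0 g
olive oil: 1.5 oz × 1/6 × 28.35 g/oz ≈ 7.1 g

mayonnaise: 6.7 mL; vegetable broth: 137.5 mL; quinoa: 39.0 g; breadcrumbs: 0.2 cup; panko: 35.0 g; olive oil: 7.1 g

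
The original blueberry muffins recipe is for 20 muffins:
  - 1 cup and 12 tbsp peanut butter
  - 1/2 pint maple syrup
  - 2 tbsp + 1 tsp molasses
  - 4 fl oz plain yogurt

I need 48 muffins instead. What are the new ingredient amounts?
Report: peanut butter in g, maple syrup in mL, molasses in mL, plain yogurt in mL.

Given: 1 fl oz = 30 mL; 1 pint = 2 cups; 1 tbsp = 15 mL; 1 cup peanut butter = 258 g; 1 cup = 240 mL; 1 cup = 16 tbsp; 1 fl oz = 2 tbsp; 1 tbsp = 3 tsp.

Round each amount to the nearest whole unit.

Scaling factor: 48/20 = 12/5 = 2.4.
peanut butter: (1 cup + 12 tbsp = 1.75 cup) × 12/5 × 258 g/cup ≈ 1084 g
maple syrup: 0.5 pint × 12/5 × 2 cup/pint × 240 mL/cup = 576 mL
molasses: (2 tbsp + 1 tsp = 7/3 tbsp) × 12/5 × 15 mL/tbsp = 84 mL
plain yogurt: 4 fl oz × 12/5 × 30 mL/fl oz = 288 mL

peanut butter: 1084 g; maple syrup: 576 mL; molasses: 84 mL; plain yogurt: 288 mL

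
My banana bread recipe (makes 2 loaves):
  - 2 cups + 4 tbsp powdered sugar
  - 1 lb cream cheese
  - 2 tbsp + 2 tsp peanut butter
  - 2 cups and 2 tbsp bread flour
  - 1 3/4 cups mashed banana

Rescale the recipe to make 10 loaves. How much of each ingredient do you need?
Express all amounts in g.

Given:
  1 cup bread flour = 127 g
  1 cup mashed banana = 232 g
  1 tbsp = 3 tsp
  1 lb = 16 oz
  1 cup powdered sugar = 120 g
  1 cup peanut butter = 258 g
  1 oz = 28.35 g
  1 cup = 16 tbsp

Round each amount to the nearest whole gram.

powdered sugar: 1350 g; cream cheese: 2268 g; peanut butter: 215 g; bread flour: 1349 g; mashed banana: 2030 g

Scaling factor: 10/2 = 5.
powdered sugar: (2 cup + 4 tbsp = 2.25 cup) × 5 × 120 g/cup = 1350 g
cream cheese: 1 lb × 5 × 16 oz/lb × 28.35 g/oz = 2268 g
peanut butter: (2 tbsp + 2 tsp = 8/3 tbsp) × 5 ÷ 16 tbsp/cup × 258 g/cup = 215 g
bread flour: (2 cup + 2 tbsp = 2.125 cup) × 5 × 127 g/cup ≈ 1349 g
mashed banana: 1.75 cup × 5 × 232 g/cup = 2030 g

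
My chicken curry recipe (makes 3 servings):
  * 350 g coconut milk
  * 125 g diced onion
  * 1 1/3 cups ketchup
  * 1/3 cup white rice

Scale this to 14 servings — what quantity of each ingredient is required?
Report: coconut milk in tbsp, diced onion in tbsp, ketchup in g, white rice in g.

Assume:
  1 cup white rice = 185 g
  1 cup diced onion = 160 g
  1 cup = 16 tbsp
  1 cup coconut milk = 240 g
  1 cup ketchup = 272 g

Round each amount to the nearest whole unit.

Scaling factor: 14/3.
coconut milk: 350 g × 14/3 ÷ 240 g/cup × 16 tbsp/cup ≈ 109 tbsp
diced onion: 125 g × 14/3 ÷ 160 g/cup × 16 tbsp/cup ≈ 58 tbsp
ketchup: 4/3 cup × 14/3 × 272 g/cup ≈ 1692 g
white rice: 1/3 cup × 14/3 × 185 g/cup ≈ 288 g

coconut milk: 109 tbsp; diced onion: 58 tbsp; ketchup: 1692 g; white rice: 288 g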